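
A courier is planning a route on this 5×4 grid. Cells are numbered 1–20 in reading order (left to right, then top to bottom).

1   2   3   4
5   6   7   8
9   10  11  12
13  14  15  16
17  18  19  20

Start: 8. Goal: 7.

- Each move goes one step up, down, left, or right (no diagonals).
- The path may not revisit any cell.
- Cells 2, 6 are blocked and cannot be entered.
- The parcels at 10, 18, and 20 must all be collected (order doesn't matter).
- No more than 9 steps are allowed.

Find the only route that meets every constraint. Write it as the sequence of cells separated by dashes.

Any route must reach 10, 18, and 20 and still end at 7 within 9 moves, so the order of the required stops is forced.
Route from 8: 3× down (reaching 20), 2× left (reaching 18), 2× up (reaching 10), right to 11, up to 7 — 9 moves in all.
Check: all required cells visited; 9 ≤ 9 moves.

8 - 12 - 16 - 20 - 19 - 18 - 14 - 10 - 11 - 7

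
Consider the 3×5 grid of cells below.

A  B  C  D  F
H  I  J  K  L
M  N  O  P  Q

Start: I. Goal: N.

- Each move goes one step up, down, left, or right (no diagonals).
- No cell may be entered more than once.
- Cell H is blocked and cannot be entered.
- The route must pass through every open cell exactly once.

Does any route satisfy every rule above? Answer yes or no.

Cell A has only one open neighbour but is neither the start nor the goal, so a Hamiltonian route would have to both enter and leave it through the same neighbour — impossible without revisiting.

no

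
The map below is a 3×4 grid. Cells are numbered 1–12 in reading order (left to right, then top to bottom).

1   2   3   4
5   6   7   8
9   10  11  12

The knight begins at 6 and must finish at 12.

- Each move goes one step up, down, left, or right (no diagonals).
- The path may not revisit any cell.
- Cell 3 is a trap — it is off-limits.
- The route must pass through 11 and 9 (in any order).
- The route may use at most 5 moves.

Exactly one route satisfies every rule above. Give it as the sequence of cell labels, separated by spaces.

6 5 9 10 11 12

Any route must reach 11 and 9 and still end at 12 within 5 moves, so the order of the required stops is forced.
Route from 6: left to 5, down to 9, 3× right (reaching 12) — 5 moves in all.
Check: all required cells visited; 5 ≤ 5 moves.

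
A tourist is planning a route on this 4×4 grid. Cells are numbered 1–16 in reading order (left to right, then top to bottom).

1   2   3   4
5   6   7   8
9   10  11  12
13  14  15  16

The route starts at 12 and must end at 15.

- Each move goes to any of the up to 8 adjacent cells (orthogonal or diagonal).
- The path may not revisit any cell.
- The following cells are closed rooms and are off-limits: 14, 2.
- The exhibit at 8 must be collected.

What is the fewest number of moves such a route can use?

Any route passes through 8 somewhere between 12 and 15. Summing Chebyshev distances along the two legs (12 → 8 → 15) gives a lower bound of 1 + 2 = 3 moves.
A route of 3 moves achieves this: 12 → 8 → 11 → 15.
Since 3 matches the lower bound, it is optimal.

3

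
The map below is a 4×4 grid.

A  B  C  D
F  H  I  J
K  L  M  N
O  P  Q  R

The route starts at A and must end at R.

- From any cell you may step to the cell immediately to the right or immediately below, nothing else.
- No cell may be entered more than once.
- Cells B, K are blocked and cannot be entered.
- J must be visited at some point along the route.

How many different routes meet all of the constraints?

1

A right/down-only route from A to R makes exactly 3 down-moves and 3 right-moves in some order.
With no other constraints that would be C(6,3) = 20 routes.
Split at J and multiply the segment counts (each segment already excludes blocked cells): A→J: 1; J→R: 1; product = 1.
That gives 1 route.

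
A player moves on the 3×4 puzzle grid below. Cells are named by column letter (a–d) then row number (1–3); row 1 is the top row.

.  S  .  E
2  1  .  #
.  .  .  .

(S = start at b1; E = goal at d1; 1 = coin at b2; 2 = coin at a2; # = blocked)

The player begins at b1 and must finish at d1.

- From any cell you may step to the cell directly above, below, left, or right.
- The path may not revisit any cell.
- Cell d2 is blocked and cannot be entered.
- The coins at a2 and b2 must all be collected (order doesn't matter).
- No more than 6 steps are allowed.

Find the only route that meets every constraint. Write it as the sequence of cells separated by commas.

The 6-move cap with required stops at a2, b2 leaves no slack for detours.
Route from b1: left to a1, down to a2, 2× right (reaching c2), up to c1, right to d1 — 6 moves in all.
Check: all required cells visited; 6 ≤ 6 moves.

b1, a1, a2, b2, c2, c1, d1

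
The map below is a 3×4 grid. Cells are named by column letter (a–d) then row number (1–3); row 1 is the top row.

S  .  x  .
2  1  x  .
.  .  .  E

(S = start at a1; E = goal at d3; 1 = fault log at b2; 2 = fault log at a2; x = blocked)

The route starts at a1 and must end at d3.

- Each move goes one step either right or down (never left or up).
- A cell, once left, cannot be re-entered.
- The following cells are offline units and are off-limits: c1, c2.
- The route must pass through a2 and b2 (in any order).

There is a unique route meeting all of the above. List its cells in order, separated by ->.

a1 -> a2 -> b2 -> b3 -> c3 -> d3

Moves only go right or down, so the column and row indices never decrease.
Route from a1: down to a2, right to b2, down to b3, 2× right (reaching d3) — 5 moves in all.
Check: all required cells visited.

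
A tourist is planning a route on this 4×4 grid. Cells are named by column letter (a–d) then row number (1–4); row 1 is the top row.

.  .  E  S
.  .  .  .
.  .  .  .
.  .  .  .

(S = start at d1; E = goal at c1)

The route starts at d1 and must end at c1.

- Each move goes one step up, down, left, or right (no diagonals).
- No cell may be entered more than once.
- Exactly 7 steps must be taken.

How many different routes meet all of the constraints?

6

Need simple routes of exactly 7 moves from d1 to c1 (Manhattan distance 1, so 3 moves are spent on a detour and 3 undoing it).
Enumerating: d1 d2 d3 d4 c4 c3 c2 c1 | d1 d2 d3 c3 c2 b2 b1 c1 | d1 d2 d3 c3 b3 b2 b1 c1 | d1 d2 d3 c3 b3 b2 c2 c1 | d1 d2 c2 c3 b3 b2 b1 c1 | d1 d2 c2 b2 a2 a1 b1 c1.
That gives 6 routes.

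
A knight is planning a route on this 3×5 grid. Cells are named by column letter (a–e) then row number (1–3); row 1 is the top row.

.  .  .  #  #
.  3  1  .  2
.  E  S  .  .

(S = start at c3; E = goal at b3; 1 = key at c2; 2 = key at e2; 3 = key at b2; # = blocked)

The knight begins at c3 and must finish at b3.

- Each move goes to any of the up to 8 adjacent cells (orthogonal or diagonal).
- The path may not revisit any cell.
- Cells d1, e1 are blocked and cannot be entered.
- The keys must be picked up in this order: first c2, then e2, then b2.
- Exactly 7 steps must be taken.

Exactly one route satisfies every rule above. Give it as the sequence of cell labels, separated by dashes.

c3 - c2 - d3 - e2 - d2 - c1 - b2 - b3

The waypoints must appear in the order c2, e2, b2, with no cell reused.
Route from c3: up to c2, down-right to d3, up-right to e2, left to d2, up-left to c1, down-left to b2, down to b3 — 7 moves in all.
Check: order respected (1 at step 1, 2 at step 3, 3 at step 6); 7 moves as required.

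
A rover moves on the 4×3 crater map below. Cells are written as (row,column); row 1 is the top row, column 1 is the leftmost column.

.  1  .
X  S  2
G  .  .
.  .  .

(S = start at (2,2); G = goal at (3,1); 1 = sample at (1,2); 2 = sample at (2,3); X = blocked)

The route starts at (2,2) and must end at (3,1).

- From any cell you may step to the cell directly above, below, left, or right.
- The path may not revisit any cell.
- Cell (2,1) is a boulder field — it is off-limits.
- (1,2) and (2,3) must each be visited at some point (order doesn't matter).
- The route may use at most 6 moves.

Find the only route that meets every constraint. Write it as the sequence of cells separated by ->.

(2,2) -> (1,2) -> (1,3) -> (2,3) -> (3,3) -> (3,2) -> (3,1)

Any route must reach (1,2) and (2,3) and still end at (3,1) within 6 moves, so the order of the required stops is forced.
Route from (2,2): up 1 to (1,2), right 1 to (1,3), down 2 to (3,3), left 2 to (3,1) — 6 moves in all.
Check: all required cells visited; 6 ≤ 6 moves.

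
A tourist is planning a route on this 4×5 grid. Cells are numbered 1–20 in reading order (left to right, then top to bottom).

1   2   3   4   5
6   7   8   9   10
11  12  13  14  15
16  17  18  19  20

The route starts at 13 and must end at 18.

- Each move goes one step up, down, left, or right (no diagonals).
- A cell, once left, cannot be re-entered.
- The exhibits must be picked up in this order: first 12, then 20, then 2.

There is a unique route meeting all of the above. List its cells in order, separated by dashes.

The waypoints must appear in the order 12, 20, 2, with no cell reused.
Route from 13: left to 12, up to 7, 2× right (reaching 9), 2× down (reaching 19), right to 20, 3× up (reaching 5), 4× left (reaching 1), 3× down (reaching 16), 2× right (reaching 18) — 19 moves in all.
Check: order respected (12 at step 1, 20 at step 7, 2 at step 13).

13 - 12 - 7 - 8 - 9 - 14 - 19 - 20 - 15 - 10 - 5 - 4 - 3 - 2 - 1 - 6 - 11 - 16 - 17 - 18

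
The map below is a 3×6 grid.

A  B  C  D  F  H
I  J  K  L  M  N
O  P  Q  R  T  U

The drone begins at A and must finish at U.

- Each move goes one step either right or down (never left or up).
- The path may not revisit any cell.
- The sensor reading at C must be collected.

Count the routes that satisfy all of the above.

A right/down-only route from A to U makes exactly 2 down-moves and 5 right-moves in some order.
With no other constraints that would be C(7,2) = 21 routes.
Split at C and multiply the segment counts: A→C: 1; C→U: 10; product = 10.
That gives 10 routes.

10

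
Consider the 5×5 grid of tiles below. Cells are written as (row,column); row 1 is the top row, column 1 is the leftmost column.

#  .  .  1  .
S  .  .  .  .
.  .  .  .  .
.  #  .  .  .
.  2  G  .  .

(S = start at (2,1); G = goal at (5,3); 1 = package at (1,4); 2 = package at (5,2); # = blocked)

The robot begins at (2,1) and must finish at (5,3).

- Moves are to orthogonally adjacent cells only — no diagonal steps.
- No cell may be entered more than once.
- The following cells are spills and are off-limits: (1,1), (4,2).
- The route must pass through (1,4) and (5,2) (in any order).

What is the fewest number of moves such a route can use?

13

Any route passes through (1,4) and (5,2) in some order between (2,1) and (5,3). Summing Manhattan distances along each leg and taking the cheapest ordering ((2,1) → (1,4) → (5,2) → (5,3)) gives a lower bound of 4 + 6 + 1 = 11 moves.
The shortest route satisfying every rule uses 13 moves: (2,1) → (2,2) → (1,2) → (1,3) → (1,4) → (2,4) → (3,4) → (3,3) → (3,2) → (3,1) → (4,1) → (5,1) → (5,2) → (5,3).
The bound of 11 isn't tight here; checking systematically, no route of length 11 through 12 satisfies every constraint, so 13 is the minimum.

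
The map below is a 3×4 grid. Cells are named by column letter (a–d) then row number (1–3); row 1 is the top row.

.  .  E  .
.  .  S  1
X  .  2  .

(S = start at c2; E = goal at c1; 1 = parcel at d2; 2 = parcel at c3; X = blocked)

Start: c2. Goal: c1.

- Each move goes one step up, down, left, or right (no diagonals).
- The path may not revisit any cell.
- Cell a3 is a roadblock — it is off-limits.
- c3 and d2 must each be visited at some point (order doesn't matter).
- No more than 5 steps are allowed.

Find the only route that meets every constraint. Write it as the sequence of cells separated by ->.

c2 -> c3 -> d3 -> d2 -> d1 -> c1

The budget equals the shortest possible length, so every move has to be on a shortest route through the required cells.
Route from c2: down to c3, right to d3, 2× up (reaching d1), left to c1 — 5 moves in all.
Check: all required cells visited; 5 ≤ 5 moves.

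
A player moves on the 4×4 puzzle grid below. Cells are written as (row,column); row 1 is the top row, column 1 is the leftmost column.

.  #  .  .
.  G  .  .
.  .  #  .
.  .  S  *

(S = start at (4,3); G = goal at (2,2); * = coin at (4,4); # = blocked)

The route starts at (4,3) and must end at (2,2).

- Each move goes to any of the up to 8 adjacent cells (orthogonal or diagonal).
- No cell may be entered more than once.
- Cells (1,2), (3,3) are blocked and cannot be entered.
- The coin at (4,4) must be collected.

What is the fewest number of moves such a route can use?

Any route passes through (4,4) somewhere between (4,3) and (2,2). Summing Chebyshev distances along the two legs ((4,3) → (4,4) → (2,2)) gives a lower bound of 1 + 2 = 3 moves.
That bound ignores the blocked cells. Measuring each leg by the fewest moves that actually steer around them ((4,3)→(4,4): 1; (4,4)→(2,2): 3) raises the lower bound to 4.
A route of 4 moves exists: (4,3) → (4,4) → (3,4) → (2,3) → (2,2).
Since 4 matches that lower bound, it is optimal.

4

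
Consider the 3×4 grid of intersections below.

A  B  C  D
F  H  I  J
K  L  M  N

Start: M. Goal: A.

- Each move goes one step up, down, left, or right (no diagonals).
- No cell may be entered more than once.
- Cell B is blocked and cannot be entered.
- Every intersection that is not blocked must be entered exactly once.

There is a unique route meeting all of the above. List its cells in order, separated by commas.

Need to visit all 11 open cells exactly once, starting at M and ending at A.
Cell D has only two open neighbours (J and C), so the path must pass straight through it: one of those is the cell it's entered from and the other is where it exits.
Route from M: right 1 to N, up 2 to D, left 1 to C, down 1 to I, left 1 to H, down 1 to L, left 1 to K, up 2 to A — 10 moves in all.
Check: all 11 open cells covered.

M, N, J, D, C, I, H, L, K, F, A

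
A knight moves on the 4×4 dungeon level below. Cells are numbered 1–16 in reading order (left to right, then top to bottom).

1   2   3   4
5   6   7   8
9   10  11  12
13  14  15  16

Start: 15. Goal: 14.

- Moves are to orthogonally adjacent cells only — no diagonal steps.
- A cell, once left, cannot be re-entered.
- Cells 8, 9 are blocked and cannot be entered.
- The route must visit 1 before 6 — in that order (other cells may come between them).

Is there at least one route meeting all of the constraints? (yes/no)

yes

One route that works: 15 → 11 → 7 → 3 → 2 → 1 → 5 → 6 → 10 → 14.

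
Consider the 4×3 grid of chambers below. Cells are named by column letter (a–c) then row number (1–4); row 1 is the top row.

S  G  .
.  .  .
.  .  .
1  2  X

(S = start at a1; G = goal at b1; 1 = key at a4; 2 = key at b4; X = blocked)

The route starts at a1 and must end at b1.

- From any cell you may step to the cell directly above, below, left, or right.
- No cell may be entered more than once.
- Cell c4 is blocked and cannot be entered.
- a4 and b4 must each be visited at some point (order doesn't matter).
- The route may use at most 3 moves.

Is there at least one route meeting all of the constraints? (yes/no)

no

Even ignoring the no-revisit rule, getting from a1 to b1, taking the cheapest ordering a1 → a4 → b4 → b1 needs at least 3 + 1 + 3 = 7 moves (Manhattan distance per leg), which exceeds the 3-move limit.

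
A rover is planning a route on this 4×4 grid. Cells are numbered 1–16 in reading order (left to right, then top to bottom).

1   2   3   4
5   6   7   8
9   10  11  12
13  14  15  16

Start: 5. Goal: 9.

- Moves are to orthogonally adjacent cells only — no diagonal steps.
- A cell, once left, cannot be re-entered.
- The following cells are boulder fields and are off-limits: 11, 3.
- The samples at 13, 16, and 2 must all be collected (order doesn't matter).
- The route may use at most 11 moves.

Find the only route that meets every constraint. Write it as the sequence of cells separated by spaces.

Any route must reach 13, 16, and 2 and still end at 9 within 11 moves, so the order of the required stops is forced.
Route from 5: up 1 to 1, right 1 to 2, down 1 to 6, right 2 to 8, down 2 to 16, left 3 to 13, up 1 to 9 — 11 moves in all.
Check: all required cells visited; 11 ≤ 11 moves.

5 1 2 6 7 8 12 16 15 14 13 9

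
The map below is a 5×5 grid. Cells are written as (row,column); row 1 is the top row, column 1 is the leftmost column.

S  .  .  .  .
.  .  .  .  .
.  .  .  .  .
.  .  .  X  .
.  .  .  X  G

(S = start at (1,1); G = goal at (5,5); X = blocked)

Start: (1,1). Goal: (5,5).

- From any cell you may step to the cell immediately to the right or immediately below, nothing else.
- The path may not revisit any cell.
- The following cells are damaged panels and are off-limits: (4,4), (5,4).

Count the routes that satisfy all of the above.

A right/down-only route from (1,1) to (5,5) makes exactly 4 down-moves and 4 right-moves in some order.
With no other constraints that would be C(8,4) = 70 routes.
Subtract routes through each blocked cell (inclusion–exclusion for overlaps): − through (4,4): 40 − through (5,4): 35 + through (4,4)&(5,4): 20 → 15.
That gives 15 routes.

15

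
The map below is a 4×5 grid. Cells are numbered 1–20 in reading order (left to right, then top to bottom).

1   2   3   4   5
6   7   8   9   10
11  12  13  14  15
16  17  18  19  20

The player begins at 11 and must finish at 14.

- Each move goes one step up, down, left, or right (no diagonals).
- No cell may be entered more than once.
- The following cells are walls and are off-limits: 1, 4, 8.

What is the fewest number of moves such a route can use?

The Manhattan distance from 11 to 14 is |3−3| + |1−4| = 3, so at least 3 moves are needed.
A route of 3 moves achieves this: 11 → 12 → 13 → 14.
Since 3 matches the lower bound, it is optimal.

3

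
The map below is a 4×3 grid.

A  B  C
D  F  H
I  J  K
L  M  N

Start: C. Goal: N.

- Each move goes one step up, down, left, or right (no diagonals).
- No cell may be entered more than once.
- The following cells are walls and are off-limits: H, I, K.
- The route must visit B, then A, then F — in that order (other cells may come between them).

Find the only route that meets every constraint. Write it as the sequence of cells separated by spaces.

C B A D F J M N

The waypoints must appear in the order B, A, F, with no cell reused.
Route from C: left 2 to A, down 1 to D, right 1 to F, down 2 to M, right 1 to N — 7 moves in all.
Check: order respected (B at step 1, A at step 2, F at step 4).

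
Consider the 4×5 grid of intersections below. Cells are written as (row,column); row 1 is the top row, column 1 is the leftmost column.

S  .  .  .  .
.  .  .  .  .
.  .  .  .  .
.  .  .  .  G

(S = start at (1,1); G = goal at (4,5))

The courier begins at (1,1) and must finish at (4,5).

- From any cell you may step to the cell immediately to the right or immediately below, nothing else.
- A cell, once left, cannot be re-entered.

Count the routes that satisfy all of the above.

A right/down-only route from (1,1) to (4,5) makes exactly 3 down-moves and 4 right-moves in some order.
With no other constraints that would be C(7,3) = 35 routes.
That gives 35 routes.

35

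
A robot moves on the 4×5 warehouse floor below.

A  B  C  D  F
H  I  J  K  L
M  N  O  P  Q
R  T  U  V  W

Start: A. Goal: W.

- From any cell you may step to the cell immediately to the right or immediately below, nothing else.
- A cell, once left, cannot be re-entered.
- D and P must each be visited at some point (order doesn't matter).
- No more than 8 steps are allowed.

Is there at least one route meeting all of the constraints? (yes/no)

One route that works: A → B → C → D → K → P → V → W.

yes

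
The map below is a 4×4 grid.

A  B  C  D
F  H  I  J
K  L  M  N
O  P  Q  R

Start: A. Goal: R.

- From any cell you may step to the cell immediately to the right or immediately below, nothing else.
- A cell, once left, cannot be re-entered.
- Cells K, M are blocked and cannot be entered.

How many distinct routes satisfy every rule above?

A right/down-only route from A to R makes exactly 3 down-moves and 3 right-moves in some order.
With no other constraints that would be C(6,3) = 20 routes.
Subtract routes through each blocked cell (inclusion–exclusion for overlaps): − through K: 4 − through M: 12 + through K&M: 2 → 6.
That gives 6 routes.

6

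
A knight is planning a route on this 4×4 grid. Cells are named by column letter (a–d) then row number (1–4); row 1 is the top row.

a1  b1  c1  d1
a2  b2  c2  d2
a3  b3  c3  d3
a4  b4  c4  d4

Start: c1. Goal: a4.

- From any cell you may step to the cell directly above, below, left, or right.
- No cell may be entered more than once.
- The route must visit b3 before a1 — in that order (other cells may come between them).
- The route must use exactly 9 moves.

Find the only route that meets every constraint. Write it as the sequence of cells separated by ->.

The waypoints must appear in the order b3, a1, with no cell reused.
Route from c1: down 2 to c3, left 1 to b3, up 2 to b1, left 1 to a1, down 3 to a4 — 9 moves in all.
Check: order respected (b3 at step 3, a1 at step 6); 9 moves as required.

c1 -> c2 -> c3 -> b3 -> b2 -> b1 -> a1 -> a2 -> a3 -> a4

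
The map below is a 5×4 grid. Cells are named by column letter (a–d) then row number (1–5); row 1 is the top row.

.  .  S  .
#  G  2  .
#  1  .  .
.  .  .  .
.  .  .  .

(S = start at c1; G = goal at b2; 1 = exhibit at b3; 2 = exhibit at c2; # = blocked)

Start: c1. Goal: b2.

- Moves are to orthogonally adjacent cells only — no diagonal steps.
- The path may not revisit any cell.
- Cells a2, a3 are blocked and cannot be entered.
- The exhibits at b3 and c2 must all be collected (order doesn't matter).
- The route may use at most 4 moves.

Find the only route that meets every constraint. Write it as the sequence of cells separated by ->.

The 4-move cap with required stops at b3, c2 leaves no slack for detours.
Route from c1: 2× down (reaching c3), left to b3, up to b2 — 4 moves in all.
Check: all required cells visited; 4 ≤ 4 moves.

c1 -> c2 -> c3 -> b3 -> b2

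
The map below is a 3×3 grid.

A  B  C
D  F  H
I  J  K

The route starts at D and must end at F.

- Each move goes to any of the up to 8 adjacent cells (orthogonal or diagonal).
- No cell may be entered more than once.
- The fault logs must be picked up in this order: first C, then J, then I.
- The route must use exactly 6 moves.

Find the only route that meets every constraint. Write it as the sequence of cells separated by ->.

D -> B -> C -> H -> J -> I -> F

The waypoints must appear in the order C, J, I, with no cell reused.
Route from D: up-right 1 to B, right 1 to C, down 1 to H, down-left 1 to J, left 1 to I, up-right 1 to F — 6 moves in all.
Check: order respected (C at step 2, J at step 4, I at step 5); 6 moves as required.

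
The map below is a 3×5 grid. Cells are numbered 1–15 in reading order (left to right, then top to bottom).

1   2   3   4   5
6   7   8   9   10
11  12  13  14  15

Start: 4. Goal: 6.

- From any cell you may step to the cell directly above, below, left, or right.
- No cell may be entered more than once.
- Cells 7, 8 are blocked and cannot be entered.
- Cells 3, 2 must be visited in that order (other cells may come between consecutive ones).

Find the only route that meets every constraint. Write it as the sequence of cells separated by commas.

The waypoints must appear in the order 3, 2, with no cell reused.
Route from 4: left 3 to 1, down 1 to 6 — 4 moves in all.
Check: order respected (3 at step 1, 2 at step 2).

4, 3, 2, 1, 6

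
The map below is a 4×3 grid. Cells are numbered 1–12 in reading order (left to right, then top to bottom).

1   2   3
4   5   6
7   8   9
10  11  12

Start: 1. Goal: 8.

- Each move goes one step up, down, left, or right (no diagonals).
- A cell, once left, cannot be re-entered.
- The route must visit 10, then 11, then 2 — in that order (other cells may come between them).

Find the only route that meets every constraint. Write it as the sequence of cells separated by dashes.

1 - 4 - 7 - 10 - 11 - 12 - 9 - 6 - 3 - 2 - 5 - 8

The waypoints must appear in the order 10, 11, 2, with no cell reused.
Route from 1: down 3 to 10, right 2 to 12, up 3 to 3, left 1 to 2, down 2 to 8 — 11 moves in all.
Check: order respected (10 at step 3, 11 at step 4, 2 at step 9).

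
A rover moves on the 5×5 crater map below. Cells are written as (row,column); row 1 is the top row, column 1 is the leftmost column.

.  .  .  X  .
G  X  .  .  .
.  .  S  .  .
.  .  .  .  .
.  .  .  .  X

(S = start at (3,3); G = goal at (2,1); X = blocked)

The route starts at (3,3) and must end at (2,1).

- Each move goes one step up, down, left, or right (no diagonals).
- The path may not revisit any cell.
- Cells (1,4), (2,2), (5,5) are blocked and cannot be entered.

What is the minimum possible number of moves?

The Manhattan distance from (3,3) to (2,1) is |3−2| + |3−1| = 3, so at least 3 moves are needed.
A route of 3 moves achieves this: (3,3) → (3,2) → (3,1) → (2,1).
Since 3 matches the lower bound, it is optimal.

3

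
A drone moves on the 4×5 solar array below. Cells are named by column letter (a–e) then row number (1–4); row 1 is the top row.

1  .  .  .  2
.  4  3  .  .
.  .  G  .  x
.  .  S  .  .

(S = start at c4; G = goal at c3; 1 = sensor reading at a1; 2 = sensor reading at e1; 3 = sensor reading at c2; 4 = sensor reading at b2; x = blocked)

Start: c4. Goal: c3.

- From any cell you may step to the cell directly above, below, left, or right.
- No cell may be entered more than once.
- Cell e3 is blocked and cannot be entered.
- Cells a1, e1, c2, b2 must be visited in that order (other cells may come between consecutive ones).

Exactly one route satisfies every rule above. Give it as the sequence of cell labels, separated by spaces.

The waypoints must appear in the order a1, e1, c2, b2, with no cell reused.
Route from c4: 2× left (reaching a4), 3× up (reaching a1), 4× right (reaching e1), down to e2, 3× left (reaching b2), down to b3, right to c3 — 15 moves in all.
Check: order respected (1 at step 5, 2 at step 9, 3 at step 12, 4 at step 13).

c4 b4 a4 a3 a2 a1 b1 c1 d1 e1 e2 d2 c2 b2 b3 c3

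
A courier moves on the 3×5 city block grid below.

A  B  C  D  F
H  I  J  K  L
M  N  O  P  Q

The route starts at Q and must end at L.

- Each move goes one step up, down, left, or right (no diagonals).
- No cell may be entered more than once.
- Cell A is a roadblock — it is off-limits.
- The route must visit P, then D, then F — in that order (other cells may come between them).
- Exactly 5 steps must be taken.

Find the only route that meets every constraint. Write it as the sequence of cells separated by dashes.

Q - P - K - D - F - L

The waypoints must appear in the order P, D, F, with no cell reused.
Route from Q: left to P, 2× up (reaching D), right to F, down to L — 5 moves in all.
Check: order respected (P at step 1, D at step 3, F at step 4); 5 moves as required.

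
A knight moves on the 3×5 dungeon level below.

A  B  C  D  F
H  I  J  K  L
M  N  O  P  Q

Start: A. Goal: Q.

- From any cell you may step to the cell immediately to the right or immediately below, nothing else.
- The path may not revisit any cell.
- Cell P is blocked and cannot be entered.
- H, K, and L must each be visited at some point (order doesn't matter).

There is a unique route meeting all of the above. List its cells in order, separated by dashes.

Moves only go right or down, so the column and row indices never decrease.
Route from A: down to H, 4× right (reaching L), down to Q — 6 moves in all.
Check: all required cells visited.

A - H - I - J - K - L - Q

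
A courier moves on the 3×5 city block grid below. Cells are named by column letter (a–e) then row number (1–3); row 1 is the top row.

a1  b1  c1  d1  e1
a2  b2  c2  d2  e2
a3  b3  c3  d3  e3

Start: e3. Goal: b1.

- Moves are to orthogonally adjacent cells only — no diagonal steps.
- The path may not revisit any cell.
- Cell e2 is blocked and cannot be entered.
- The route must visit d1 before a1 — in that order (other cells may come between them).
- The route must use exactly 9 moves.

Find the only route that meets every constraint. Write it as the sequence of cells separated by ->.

e3 -> d3 -> d2 -> d1 -> c1 -> c2 -> b2 -> a2 -> a1 -> b1

The waypoints must appear in the order d1, a1, with no cell reused.
Route from e3: left to d3, 2× up (reaching d1), left to c1, down to c2, 2× left (reaching a2), up to a1, right to b1 — 9 moves in all.
Check: order respected (d1 at step 3, a1 at step 8); 9 moves as required.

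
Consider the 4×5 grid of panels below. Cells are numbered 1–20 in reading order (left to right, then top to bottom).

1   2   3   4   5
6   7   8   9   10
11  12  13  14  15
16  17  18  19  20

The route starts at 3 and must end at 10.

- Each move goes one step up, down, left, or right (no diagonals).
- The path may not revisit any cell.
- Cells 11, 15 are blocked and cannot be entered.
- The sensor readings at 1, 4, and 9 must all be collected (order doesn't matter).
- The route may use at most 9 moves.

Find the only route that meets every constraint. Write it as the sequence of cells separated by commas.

3, 2, 1, 6, 7, 8, 9, 4, 5, 10

Any route must reach 1, 4, and 9 and still end at 10 within 9 moves, so the order of the required stops is forced.
Route from 3: left 2 to 1, down 1 to 6, right 3 to 9, up 1 to 4, right 1 to 5, down 1 to 10 — 9 moves in all.
Check: all required cells visited; 9 ≤ 9 moves.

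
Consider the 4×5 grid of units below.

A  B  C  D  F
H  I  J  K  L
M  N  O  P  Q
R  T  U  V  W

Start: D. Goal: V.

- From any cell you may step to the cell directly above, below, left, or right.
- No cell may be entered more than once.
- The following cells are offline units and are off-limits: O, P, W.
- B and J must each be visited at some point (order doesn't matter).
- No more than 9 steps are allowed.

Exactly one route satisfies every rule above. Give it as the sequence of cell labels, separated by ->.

D -> K -> J -> C -> B -> I -> N -> T -> U -> V

The 9-move cap with required stops at B, J leaves no slack for detours.
Route from D: down to K, left to J, up to C, left to B, 3× down (reaching T), 2× right (reaching V) — 9 moves in all.
Check: all required cells visited; 9 ≤ 9 moves.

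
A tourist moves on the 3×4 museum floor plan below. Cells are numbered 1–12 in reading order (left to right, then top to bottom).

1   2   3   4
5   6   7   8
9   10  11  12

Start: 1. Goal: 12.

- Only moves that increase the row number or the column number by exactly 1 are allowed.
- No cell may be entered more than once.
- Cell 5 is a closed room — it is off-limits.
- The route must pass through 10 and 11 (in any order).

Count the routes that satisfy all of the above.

A right/down-only route from 1 to 12 makes exactly 2 down-moves and 3 right-moves in some order.
With no other constraints that would be C(5,2) = 10 routes.
A monotone route can only reach the required cells in the order 10, 11, so split there and multiply the segment counts (each segment already excludes blocked cells): 1→10: 1; 10→11: 1; 11→12: 1; product = 1.
That gives 1 route.

1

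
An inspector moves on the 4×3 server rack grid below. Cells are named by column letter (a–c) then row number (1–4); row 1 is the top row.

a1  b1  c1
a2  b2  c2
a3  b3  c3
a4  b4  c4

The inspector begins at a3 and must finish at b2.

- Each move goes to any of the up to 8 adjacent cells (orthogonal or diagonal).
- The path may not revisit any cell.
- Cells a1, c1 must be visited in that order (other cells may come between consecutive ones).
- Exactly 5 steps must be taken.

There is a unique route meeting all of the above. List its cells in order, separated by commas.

a3, a2, a1, b1, c1, b2

The waypoints must appear in the order a1, c1, with no cell reused.
Route from a3: up 2 to a1, right 2 to c1, down-left 1 to b2 — 5 moves in all.
Check: order respected (a1 at step 2, c1 at step 4); 5 moves as required.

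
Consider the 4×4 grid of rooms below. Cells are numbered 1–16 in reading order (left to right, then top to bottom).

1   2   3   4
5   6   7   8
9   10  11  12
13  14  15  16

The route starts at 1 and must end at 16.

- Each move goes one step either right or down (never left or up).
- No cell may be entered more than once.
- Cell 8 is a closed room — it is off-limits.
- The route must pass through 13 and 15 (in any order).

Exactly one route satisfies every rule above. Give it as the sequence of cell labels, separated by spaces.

Moves only go right or down, so the column and row indices never decrease.
Route from 1: down 3 to 13, right 3 to 16 — 6 moves in all.
Check: all required cells visited.

1 5 9 13 14 15 16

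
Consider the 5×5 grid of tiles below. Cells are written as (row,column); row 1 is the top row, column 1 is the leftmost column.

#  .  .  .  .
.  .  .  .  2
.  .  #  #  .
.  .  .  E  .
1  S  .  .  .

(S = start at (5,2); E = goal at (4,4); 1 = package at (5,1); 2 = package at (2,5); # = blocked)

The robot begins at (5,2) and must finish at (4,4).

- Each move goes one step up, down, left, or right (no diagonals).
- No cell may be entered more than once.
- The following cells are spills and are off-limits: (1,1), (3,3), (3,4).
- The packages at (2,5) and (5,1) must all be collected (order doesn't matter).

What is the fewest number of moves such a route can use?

11

Any route passes through (2,5) and (5,1) in some order between (5,2) and (4,4). Summing Manhattan distances along each leg and taking the cheapest ordering ((5,2) → (5,1) → (2,5) → (4,4)) gives a lower bound of 1 + 7 + 3 = 11 moves.
A route of 11 moves achieves this: (5,2) → (5,1) → (4,1) → (3,1) → (2,1) → (2,2) → (2,3) → (2,4) → (2,5) → (3,5) → (4,5) → (4,4).
Since 11 matches the lower bound, it is optimal.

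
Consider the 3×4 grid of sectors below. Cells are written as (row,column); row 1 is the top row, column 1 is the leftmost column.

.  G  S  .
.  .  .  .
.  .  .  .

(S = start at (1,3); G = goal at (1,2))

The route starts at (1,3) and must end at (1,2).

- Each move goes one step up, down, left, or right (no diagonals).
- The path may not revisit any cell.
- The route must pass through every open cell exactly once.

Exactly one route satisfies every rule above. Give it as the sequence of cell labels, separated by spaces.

(1,3) (1,4) (2,4) (3,4) (3,3) (2,3) (2,2) (3,2) (3,1) (2,1) (1,1) (1,2)

Need to visit all 12 open cells exactly once, starting at (1,3) and ending at (1,2).
Cell (1,1) has only two open neighbours ((2,1) and (1,2)), so the path must pass straight through it: one of those is the cell it's entered from and the other is where it exits.
Route from (1,3): right to (1,4), 2× down (reaching (3,4)), left to (3,3), up to (2,3), left to (2,2), down to (3,2), left to (3,1), 2× up (reaching (1,1)), right to (1,2) — 11 moves in all.
Check: all 12 open cells covered.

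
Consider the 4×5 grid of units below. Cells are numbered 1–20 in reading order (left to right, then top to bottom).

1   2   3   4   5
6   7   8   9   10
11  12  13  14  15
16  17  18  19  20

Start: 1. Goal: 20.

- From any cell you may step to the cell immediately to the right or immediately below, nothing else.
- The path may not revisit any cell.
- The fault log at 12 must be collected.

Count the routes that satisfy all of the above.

12

A right/down-only route from 1 to 20 makes exactly 3 down-moves and 4 right-moves in some order.
With no other constraints that would be C(7,3) = 35 routes.
Split at 12 and multiply the segment counts: 1→12: 3; 12→20: 4; product = 12.
That gives 12 routes.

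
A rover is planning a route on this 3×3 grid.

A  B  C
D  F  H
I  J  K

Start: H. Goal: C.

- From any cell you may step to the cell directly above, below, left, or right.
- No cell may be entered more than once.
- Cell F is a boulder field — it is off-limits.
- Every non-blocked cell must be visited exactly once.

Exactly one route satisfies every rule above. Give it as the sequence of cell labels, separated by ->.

Need to visit all 8 open cells exactly once, starting at H and ending at C.
Cell J has only two open neighbours (I and K), so the path must pass straight through it: one of those is the cell it's entered from and the other is where it exits.
Route from H: down 1 to K, left 2 to I, up 2 to A, right 2 to C — 7 moves in all.
Check: all 8 open cells covered.

H -> K -> J -> I -> D -> A -> B -> C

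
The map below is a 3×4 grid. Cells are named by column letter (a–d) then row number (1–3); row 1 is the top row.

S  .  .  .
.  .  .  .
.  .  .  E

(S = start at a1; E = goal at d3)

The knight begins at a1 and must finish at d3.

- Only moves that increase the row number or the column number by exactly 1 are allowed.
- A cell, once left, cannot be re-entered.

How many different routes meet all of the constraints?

10

A right/down-only route from a1 to d3 makes exactly 2 down-moves and 3 right-moves in some order.
With no other constraints that would be C(5,2) = 10 routes.
That gives 10 routes.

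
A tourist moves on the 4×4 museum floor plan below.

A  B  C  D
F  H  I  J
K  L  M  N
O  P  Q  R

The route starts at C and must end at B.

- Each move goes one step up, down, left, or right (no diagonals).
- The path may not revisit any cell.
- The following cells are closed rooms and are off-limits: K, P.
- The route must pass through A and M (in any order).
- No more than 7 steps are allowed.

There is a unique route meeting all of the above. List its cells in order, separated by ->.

C -> I -> M -> L -> H -> F -> A -> B

The 7-move cap with required stops at A, M leaves no slack for detours.
Route from C: down 2 to M, left 1 to L, up 1 to H, left 1 to F, up 1 to A, right 1 to B — 7 moves in all.
Check: all required cells visited; 7 ≤ 7 moves.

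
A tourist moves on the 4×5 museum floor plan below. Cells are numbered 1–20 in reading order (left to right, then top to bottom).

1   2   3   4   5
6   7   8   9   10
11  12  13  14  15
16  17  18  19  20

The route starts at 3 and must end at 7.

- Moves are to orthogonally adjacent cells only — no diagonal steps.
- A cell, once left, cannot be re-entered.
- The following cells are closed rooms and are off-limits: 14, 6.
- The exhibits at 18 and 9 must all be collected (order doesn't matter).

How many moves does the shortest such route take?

Any route passes through 18 and 9 in some order between 3 and 7. Summing Manhattan distances along each leg and taking the cheapest ordering (3 → 9 → 18 → 7) gives a lower bound of 2 + 3 + 3 = 8 moves.
A route of 8 moves achieves this: 3 → 4 → 9 → 8 → 13 → 18 → 17 → 12 → 7.
Since 8 matches the lower bound, it is optimal.

8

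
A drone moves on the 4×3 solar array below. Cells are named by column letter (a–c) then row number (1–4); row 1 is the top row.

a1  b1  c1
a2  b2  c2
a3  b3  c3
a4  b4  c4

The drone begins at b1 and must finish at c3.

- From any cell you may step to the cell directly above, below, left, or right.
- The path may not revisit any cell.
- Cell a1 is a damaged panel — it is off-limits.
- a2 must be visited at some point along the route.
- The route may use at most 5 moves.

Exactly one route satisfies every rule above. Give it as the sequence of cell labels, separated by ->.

The budget equals the shortest possible length, so every move has to be on a shortest route through the required cells.
Route from b1: down 1 to b2, left 1 to a2, down 1 to a3, right 2 to c3 — 5 moves in all.
Check: all required cells visited; 5 ≤ 5 moves.

b1 -> b2 -> a2 -> a3 -> b3 -> c3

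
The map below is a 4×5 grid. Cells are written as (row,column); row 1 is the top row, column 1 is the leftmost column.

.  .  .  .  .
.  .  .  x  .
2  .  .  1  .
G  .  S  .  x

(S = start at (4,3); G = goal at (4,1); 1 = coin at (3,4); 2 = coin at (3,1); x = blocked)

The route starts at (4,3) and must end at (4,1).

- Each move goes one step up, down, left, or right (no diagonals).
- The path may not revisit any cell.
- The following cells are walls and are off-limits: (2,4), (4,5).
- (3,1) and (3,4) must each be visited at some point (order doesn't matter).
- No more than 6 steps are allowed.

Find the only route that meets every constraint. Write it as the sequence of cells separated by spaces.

Any route must reach (3,1) and (3,4) and still end at (4,1) within 6 moves, so the order of the required stops is forced.
Route from (4,3): right to (4,4), up to (3,4), 3× left (reaching (3,1)), down to (4,1) — 6 moves in all.
Check: all required cells visited; 6 ≤ 6 moves.

(4,3) (4,4) (3,4) (3,3) (3,2) (3,1) (4,1)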